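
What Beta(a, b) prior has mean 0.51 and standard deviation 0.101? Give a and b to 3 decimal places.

First σ² = 0.010201. Setting a = μn, b = (1−μ)n with n = a+b,
μ(1−μ)/(n+1) = 0.010201 ⇒ n+1 = 0.2499/0.010201 = 24.4976 ⇒ n = 23.4976.
Hence a = 0.51×23.4976 = 11.984, b = 0.49×23.4976 = 11.514.

a = 11.984, b = 11.514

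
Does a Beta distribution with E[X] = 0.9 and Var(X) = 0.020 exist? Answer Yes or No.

Yes

A Beta with mean μ has variance μ(1−μ)/(α+β+1) < μ(1−μ).
Here μ(1−μ) = 0.9×0.1 = 0.09, and 0.020 < 0.09.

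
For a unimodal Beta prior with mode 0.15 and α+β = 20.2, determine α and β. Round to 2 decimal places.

α = 3.73, β = 16.47

Mode = (α−1)/(κ−2) with κ = α+β, so α−1 = 0.15·18.2 = 2.73.
α = 3.73; β = κ − α = 16.47.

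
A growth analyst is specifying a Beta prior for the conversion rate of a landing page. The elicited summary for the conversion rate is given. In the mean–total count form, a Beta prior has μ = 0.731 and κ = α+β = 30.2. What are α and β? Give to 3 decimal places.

Split κ in proportion μ : (1−μ): α = 0.731·30.2 = 22.076, β = 30.2 − 22.076 = 8.124.

α = 22.076, β = 8.124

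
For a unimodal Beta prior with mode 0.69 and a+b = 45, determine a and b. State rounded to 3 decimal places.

Since the density peak of Beta(a,b) is at (a−1)/(a+b−2),
a = 1 + 0.69(45−2) = 30.670 and b = 45 − 30.670 = 14.330.

a = 30.670, b = 14.330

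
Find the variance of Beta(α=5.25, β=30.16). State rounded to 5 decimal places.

0.00347

μ = 5.25/35.41 = 0.148263; Var = μ(1−μ)/(α+β+1) = 0.1262812/36.41 = 0.00347.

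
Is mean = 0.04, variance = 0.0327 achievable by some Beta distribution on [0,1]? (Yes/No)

Yes

A Beta with mean μ has variance μ(1−μ)/(α+β+1) < μ(1−μ).
Here μ(1−μ) = 0.04×0.96 = 0.0384, and 0.0327 < 0.0384.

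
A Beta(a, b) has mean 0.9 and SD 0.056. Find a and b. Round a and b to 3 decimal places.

σ² = 0.056² = 0.003136.
With s = a+b, Var = μ(1−μ)/(s+1), so s+1 = (0.9×0.1)/0.003136 = 28.6990 and s = 27.6990.
a = μs = 24.929, b = (1−μ)s = 2.770.

a = 24.929, b = 2.770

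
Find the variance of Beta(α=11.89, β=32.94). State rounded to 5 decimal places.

0.00425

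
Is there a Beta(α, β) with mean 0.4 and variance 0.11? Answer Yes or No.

Yes

For any Beta, Var(X) < E[X]·(1−E[X]).
Here μ(1−μ) = 0.4×0.6 = 0.24, and 0.11 < 0.24.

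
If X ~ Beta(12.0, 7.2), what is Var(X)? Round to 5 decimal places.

0.01160

α+β = 19.2 and αβ = 86.40, so Var = αβ/[(α+β)²(α+β+1)] = 86.40/7446.528 = 0.01160.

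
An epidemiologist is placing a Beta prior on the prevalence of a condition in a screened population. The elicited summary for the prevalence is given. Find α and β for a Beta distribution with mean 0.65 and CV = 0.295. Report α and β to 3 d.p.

α = 3.372, β = 1.816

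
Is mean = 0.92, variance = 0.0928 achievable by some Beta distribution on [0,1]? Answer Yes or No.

No

For any Beta, Var(X) < E[X]·(1−E[X]).
Here μ(1−μ) = 0.92×0.08 = 0.0736, and 0.0928 ≥ 0.0736.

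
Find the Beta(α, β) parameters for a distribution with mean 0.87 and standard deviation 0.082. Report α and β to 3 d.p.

σ² = 0.082² = 0.006724.
With s = α+β, Var = μ(1−μ)/(s+1), so s+1 = (0.87×0.13)/0.006724 = 16.8203 and s = 15.8203.
α = μs = 13.764, β = (1−μ)s = 2.057.

α = 13.764, β = 2.057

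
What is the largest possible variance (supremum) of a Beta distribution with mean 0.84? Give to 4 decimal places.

For fixed mean μ the Beta variance is μ(1−μ)/(α+β+1), increasing as α+β decreases.
Its least upper bound (not attained) is μ(1−μ) = 0.84·0.16 = 0.1344.

0.1344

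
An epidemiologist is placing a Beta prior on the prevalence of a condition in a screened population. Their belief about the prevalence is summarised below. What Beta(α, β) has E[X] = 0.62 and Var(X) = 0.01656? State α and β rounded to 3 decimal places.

α = 8.201, β = 5.026

By moment matching, α+β = μ(1−μ)/σ² − 1 = (0.62·0.38)/0.01656 − 1 = 14.2271 − 1 = 13.2271.
Since α/(α+β) = μ, α = 0.62·13.2271 = 8.201 and β = 0.38·13.2271 = 5.026.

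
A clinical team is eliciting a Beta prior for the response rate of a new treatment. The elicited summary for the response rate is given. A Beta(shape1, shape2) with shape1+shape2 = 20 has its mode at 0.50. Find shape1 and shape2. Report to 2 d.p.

shape1 = 10.00, shape2 = 10.00

For shape1,shape2>1 the mode is (shape1−1)/(shape1+shape2−2), so shape1 = mode·(κ−2)+1 = 0.50×18+1 = 10.00.
And shape2 = (1−mode)·(κ−2)+1 = 0.50×18+1 = 10.00.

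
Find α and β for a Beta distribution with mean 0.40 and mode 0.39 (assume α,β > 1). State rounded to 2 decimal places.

With s = α+β: μ = α/s and mode = (α−1)/(s−2). Eliminating α = μs,
μs − 1 = m(s−2) ⇒ s(μ−m) = 1−2m ⇒ s = 0.22/0.01 = 22.0000.
So α = μs = 8.80, β = (1−μ)s = 13.20.

α = 8.80, β = 13.20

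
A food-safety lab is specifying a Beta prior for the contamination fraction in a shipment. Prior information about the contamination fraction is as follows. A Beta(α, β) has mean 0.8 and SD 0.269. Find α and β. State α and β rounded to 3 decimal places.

α = 0.969, β = 0.242

Variance = 0.269² = 0.072361. The moment-matching identity α+β = μ(1−μ)/Var − 1 gives
α+β = 0.16/0.072361 − 1 = 1.2111, so α = μ·1.2111 = 0.969 and β = (1−μ)·1.2111 = 0.242.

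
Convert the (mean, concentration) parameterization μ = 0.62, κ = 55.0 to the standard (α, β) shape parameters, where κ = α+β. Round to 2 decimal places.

Split κ in proportion μ : (1−μ): α = 0.62·55.0 = 34.10, β = 55.0 − 34.10 = 20.90.

α = 34.10, β = 20.90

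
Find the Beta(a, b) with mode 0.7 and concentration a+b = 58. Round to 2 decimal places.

Since the density peak of Beta(a,b) is at (a−1)/(a+b−2),
a = 1 + 0.7(58−2) = 40.20 and b = 58 − 40.20 = 17.80.

a = 40.20, b = 17.80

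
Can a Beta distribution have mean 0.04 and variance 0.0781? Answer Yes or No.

No

For any Beta, Var(X) < E[X]·(1−E[X]).
Here μ(1−μ) = 0.04×0.96 = 0.0384, and 0.0781 ≥ 0.0384.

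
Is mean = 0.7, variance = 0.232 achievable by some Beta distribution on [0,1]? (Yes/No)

No

The Beta variance bound is σ² < μ(1−μ).
Here μ(1−μ) = 0.7×0.3 = 0.21, and 0.232 ≥ 0.21.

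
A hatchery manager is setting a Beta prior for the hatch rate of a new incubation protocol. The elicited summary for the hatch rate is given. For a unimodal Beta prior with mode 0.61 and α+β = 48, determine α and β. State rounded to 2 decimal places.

α = 29.06, β = 18.94

For α,β>1 the mode is (α−1)/(α+β−2), so α = mode·(κ−2)+1 = 0.61×46+1 = 29.06.
And β = (1−mode)·(κ−2)+1 = 0.39×46+1 = 18.94.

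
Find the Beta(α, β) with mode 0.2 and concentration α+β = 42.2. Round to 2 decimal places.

For α,β>1 the mode is (α−1)/(α+β−2), so α = mode·(κ−2)+1 = 0.2×40.2+1 = 9.04.
And β = (1−mode)·(κ−2)+1 = 0.8×40.2+1 = 33.16.

α = 9.04, β = 33.16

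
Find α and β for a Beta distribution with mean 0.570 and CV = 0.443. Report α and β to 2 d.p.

Var = (CV·μ)² = (0.443×0.570)² = 0.063761.
α+β = μ(1−μ)/Var − 1 = 0.245100/0.063761 − 1 = 2.8440.
Thus α = 0.570·2.8440 = 1.62 and β = 0.430·2.8440 = 1.22.

α = 1.62, β = 1.22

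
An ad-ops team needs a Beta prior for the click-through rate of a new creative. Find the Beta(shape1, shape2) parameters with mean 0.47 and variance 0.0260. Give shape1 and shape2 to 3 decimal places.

Let s = shape1+shape2. The Beta variance is μ(1−μ)/(s+1).
So s+1 = μ(1−μ)/σ² = (0.47×0.53)/0.0260 = 0.2491/0.0260 = 9.5808, giving s = 8.5808.
Then shape1 = μs = 0.47×8.5808 = 4.033 and shape2 = (1−μ)s = 0.53×8.5808 = 4.548.

shape1 = 4.033, shape2 = 4.548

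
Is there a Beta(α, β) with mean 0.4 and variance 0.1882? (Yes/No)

Yes

For any Beta, Var(X) < E[X]·(1−E[X]).
Here μ(1−μ) = 0.4×0.6 = 0.24, and 0.1882 < 0.24.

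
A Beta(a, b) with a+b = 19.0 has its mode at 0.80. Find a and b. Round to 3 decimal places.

For a,b>1 the mode is (a−1)/(a+b−2), so a = mode·(κ−2)+1 = 0.80×17.0+1 = 14.600.
And b = (1−mode)·(κ−2)+1 = 0.20×17.0+1 = 4.400.

a = 14.600, b = 4.400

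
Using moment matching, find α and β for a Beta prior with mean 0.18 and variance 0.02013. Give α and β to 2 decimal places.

By moment matching, α+β = μ(1−μ)/σ² − 1 = (0.18·0.82)/0.02013 − 1 = 7.3323 − 1 = 6.3323.
Since α/(α+β) = μ, α = 0.18·6.3323 = 1.14 and β = 0.82·6.3323 = 5.19.

α = 1.14, β = 5.19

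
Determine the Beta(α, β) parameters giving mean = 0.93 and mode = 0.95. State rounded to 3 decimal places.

α = 41.850, β = 3.150

With s = α+β: μ = α/s and mode = (α−1)/(s−2). Eliminating α = μs,
μs − 1 = m(s−2) ⇒ s(μ−m) = 1−2m ⇒ s = -0.90/-0.02 = 45.0000.
So α = μs = 41.850, β = (1−μ)s = 3.150.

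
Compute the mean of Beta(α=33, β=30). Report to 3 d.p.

E[X] = α/(α+β) = 33/63 = 0.524.

0.524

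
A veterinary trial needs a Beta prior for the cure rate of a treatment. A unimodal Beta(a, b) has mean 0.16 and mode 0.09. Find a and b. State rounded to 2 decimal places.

a = 1.87, b = 9.84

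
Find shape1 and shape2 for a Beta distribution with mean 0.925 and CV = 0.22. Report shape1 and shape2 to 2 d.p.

σ = CV·μ = 0.22×0.925 = 0.20350, so σ² = 0.041412.
s+1 = μ(1−μ)/σ² = 0.069375/0.041412 = 1.6752, so s = shape1+shape2 = 0.6752.
shape1 = μs = 0.62, shape2 = (1−μ)s = 0.05.

shape1 = 0.62, shape2 = 0.05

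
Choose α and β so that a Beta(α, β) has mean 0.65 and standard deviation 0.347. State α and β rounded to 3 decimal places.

α = 0.578, β = 0.311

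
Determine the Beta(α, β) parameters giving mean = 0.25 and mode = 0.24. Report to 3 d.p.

Let s = α+β. Mean gives α = μs = 0.25s; mode gives (α−1)/(s−2) = 0.24.
Substituting: 0.25s − 1 = 0.24(s−2) = 0.24s − 0.48, so 0.01s = 0.52 and s = 52.0000.
Then α = 0.25×52.0000 = 13.000 and β = s−α = 39.000.

α = 13.000, β = 39.000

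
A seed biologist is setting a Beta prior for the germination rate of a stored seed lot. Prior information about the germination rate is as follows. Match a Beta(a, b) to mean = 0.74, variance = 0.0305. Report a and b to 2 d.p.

By moment matching, a+b = μ(1−μ)/σ² − 1 = (0.74·0.26)/0.0305 − 1 = 6.3082 − 1 = 5.3082.
Since a/(a+b) = μ, a = 0.74·5.3082 = 3.93 and b = 0.26·5.3082 = 1.38.

a = 3.93, b = 1.38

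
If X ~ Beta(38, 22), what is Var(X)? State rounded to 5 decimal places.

μ = 38/60 = 0.633333; Var = μ(1−μ)/(α+β+1) = 0.2322222/61 = 0.00381.

0.00381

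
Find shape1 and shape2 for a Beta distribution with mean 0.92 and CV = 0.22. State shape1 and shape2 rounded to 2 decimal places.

shape1 = 0.73, shape2 = 0.06

σ = CV·μ = 0.22×0.92 = 0.20240, so σ² = 0.040966.
s+1 = μ(1−μ)/σ² = 0.0736/0.040966 = 1.7966, so s = shape1+shape2 = 0.7966.
shape1 = μs = 0.73, shape2 = (1−μ)s = 0.06.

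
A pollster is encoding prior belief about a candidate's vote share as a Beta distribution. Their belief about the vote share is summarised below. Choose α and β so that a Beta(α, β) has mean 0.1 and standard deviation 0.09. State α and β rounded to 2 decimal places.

σ² = 0.09² = 0.0081.
With s = α+β, Var = μ(1−μ)/(s+1), so s+1 = (0.1×0.9)/0.0081 = 11.1111 and s = 10.1111.
α = μs = 1.01, β = (1−μ)s = 9.10.

α = 1.01, β = 9.10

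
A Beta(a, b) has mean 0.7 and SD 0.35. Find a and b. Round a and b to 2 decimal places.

a = 0.50, b = 0.21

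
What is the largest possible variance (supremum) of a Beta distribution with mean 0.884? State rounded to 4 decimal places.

0.1025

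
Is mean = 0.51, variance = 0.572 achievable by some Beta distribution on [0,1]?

For any Beta, Var(X) < E[X]·(1−E[X]).
Here μ(1−μ) = 0.51×0.49 = 0.2499, and 0.572 ≥ 0.2499.

No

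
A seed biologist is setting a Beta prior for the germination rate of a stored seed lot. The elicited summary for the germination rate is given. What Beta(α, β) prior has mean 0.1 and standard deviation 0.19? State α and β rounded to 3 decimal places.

α = 0.149, β = 1.344

Variance = 0.19² = 0.0361. The moment-matching identity α+β = μ(1−μ)/Var − 1 gives
α+β = 0.09/0.0361 − 1 = 1.4931, so α = μ·1.4931 = 0.149 and β = (1−μ)·1.4931 = 1.344.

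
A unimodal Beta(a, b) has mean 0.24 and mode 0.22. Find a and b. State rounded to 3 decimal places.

a = 6.720, b = 21.280

Let s = a+b. Mean gives a = μs = 0.24s; mode gives (a−1)/(s−2) = 0.22.
Substituting: 0.24s − 1 = 0.22(s−2) = 0.22s − 0.44, so 0.02s = 0.56 and s = 28.0000.
Then a = 0.24×28.0000 = 6.720 and b = s−a = 21.280.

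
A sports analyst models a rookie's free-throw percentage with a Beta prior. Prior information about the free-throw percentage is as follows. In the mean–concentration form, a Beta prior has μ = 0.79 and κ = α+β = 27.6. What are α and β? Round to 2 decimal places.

α = 21.80, β = 5.80

α = μκ = 0.79×27.6 = 21.80 and β = (1−μ)κ = 0.21×27.6 = 5.80.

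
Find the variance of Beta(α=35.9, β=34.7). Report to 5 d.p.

0.00349

μ = 35.9/70.6 = 0.508499; Var = μ(1−μ)/(α+β+1) = 0.2499278/71.6 = 0.00349.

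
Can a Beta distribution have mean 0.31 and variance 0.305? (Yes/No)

A Beta with mean μ has variance μ(1−μ)/(α+β+1) < μ(1−μ).
Here μ(1−μ) = 0.31×0.69 = 0.2139, and 0.305 ≥ 0.2139.

No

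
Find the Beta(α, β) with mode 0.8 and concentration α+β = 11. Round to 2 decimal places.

α = 8.20, β = 2.80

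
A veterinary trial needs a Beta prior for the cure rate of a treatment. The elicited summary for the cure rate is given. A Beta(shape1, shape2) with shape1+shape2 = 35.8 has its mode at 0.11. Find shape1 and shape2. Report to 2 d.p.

Mode = (shape1−1)/(κ−2) with κ = shape1+shape2, so shape1−1 = 0.11·33.8 = 3.72.
shape1 = 4.72; shape2 = κ − shape1 = 31.08.

shape1 = 4.72, shape2 = 31.08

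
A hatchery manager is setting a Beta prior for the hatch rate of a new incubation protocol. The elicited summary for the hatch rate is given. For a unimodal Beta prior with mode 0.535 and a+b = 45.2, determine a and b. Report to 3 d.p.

a = 24.112, b = 21.088

Since the density peak of Beta(a,b) is at (a−1)/(a+b−2),
a = 1 + 0.535(45.2−2) = 24.112 and b = 45.2 − 24.112 = 21.088.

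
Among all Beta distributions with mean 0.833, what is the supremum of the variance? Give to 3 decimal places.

0.139

For fixed mean μ the Beta variance is μ(1−μ)/(α+β+1), increasing as α+β decreases.
Its least upper bound (not attained) is μ(1−μ) = 0.833·0.167 = 0.139.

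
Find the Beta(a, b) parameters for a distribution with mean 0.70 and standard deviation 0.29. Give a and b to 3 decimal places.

a = 1.048, b = 0.449

Variance = 0.29² = 0.0841. The moment-matching identity a+b = μ(1−μ)/Var − 1 gives
a+b = 0.2100/0.0841 − 1 = 1.4970, so a = μ·1.4970 = 1.048 and b = (1−μ)·1.4970 = 0.449.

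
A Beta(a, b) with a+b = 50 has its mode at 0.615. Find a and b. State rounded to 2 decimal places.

a = 30.52, b = 19.48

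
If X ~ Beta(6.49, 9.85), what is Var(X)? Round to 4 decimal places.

0.0138

Var = αβ/[(α+β)²(α+β+1)] = (6.49×9.85)/(16.34²×17.34) = 63.9265/4629.703704 = 0.0138.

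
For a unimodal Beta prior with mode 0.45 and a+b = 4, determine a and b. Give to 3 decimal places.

a = 1.900, b = 2.100

For a,b>1 the mode is (a−1)/(a+b−2), so a = mode·(κ−2)+1 = 0.45×2+1 = 1.900.
And b = (1−mode)·(κ−2)+1 = 0.55×2+1 = 2.100.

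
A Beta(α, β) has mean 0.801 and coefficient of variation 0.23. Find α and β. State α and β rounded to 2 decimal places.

α = 2.96, β = 0.74

Var = (CV·μ)² = (0.23×0.801)² = 0.033941.
α+β = μ(1−μ)/Var − 1 = 0.159399/0.033941 − 1 = 3.6964.
Thus α = 0.801·3.6964 = 2.96 and β = 0.199·3.6964 = 0.74.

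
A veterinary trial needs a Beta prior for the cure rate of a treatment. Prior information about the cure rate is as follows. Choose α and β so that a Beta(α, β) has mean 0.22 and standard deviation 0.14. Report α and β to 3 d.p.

α = 1.706, β = 6.049

Variance = 0.14² = 0.0196. The moment-matching identity α+β = μ(1−μ)/Var − 1 gives
α+β = 0.1716/0.0196 − 1 = 7.7551, so α = μ·7.7551 = 1.706 and β = (1−μ)·7.7551 = 6.049.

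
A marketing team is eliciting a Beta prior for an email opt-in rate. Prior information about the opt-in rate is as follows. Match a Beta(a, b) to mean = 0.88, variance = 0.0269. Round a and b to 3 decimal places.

Let s = a+b. The Beta variance is μ(1−μ)/(s+1).
So s+1 = μ(1−μ)/σ² = (0.88×0.12)/0.0269 = 0.1056/0.0269 = 3.9257, giving s = 2.9257.
Then a = μs = 0.88×2.9257 = 2.575 and b = (1−μ)s = 0.12×2.9257 = 0.351.

a = 2.575, b = 0.351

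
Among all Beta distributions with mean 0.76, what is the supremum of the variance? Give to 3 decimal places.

0.182

For fixed mean μ the Beta variance is μ(1−μ)/(α+β+1), increasing as α+β decreases.
Its least upper bound (not attained) is μ(1−μ) = 0.76·0.24 = 0.182.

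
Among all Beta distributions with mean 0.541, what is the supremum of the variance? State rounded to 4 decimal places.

For fixed mean μ the Beta variance is μ(1−μ)/(α+β+1), increasing as α+β decreases.
Its least upper bound (not attained) is μ(1−μ) = 0.541·0.459 = 0.2483.

0.2483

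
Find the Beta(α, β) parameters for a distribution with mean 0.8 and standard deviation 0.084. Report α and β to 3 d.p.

α = 17.341, β = 4.335

First σ² = 0.007056. Setting α = μn, β = (1−μ)n with n = α+β,
μ(1−μ)/(n+1) = 0.007056 ⇒ n+1 = 0.16/0.007056 = 22.6757 ⇒ n = 21.6757.
Hence α = 0.8×21.6757 = 17.341, β = 0.2×21.6757 = 4.335.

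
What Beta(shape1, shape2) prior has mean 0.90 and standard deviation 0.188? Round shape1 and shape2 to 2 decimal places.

shape1 = 1.39, shape2 = 0.15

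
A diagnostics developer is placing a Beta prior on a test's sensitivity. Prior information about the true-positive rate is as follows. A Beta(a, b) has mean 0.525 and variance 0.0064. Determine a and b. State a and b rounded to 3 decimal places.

Let s = a+b. The Beta variance is μ(1−μ)/(s+1).
So s+1 = μ(1−μ)/σ² = (0.525×0.475)/0.0064 = 0.249375/0.0064 = 38.9648, giving s = 37.9648.
Then a = μs = 0.525×37.9648 = 19.932 and b = (1−μ)s = 0.475×37.9648 = 18.033.

a = 19.932, b = 18.033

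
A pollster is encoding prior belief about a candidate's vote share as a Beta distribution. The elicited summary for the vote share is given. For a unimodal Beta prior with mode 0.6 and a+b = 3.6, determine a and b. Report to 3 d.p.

Mode = (a−1)/(κ−2) with κ = a+b, so a−1 = 0.6·1.6 = 0.960.
a = 1.960; b = κ − a = 1.640.

a = 1.960, b = 1.640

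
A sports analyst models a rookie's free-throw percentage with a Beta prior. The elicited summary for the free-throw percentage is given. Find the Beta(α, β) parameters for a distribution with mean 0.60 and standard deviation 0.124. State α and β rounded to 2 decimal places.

α = 8.77, β = 5.84

σ² = 0.124² = 0.015376.
With s = α+β, Var = μ(1−μ)/(s+1), so s+1 = (0.60×0.40)/0.015376 = 15.6087 and s = 14.6087.
α = μs = 8.77, β = (1−μ)s = 5.84.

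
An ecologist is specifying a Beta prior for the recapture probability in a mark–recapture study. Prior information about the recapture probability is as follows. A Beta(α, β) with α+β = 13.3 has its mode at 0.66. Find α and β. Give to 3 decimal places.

α = 8.458, β = 4.842

Mode = (α−1)/(κ−2) with κ = α+β, so α−1 = 0.66·11.3 = 7.458.
α = 8.458; β = κ − α = 4.842.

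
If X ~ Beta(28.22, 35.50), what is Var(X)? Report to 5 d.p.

α+β = 63.72 and αβ = 1001.8100, so Var = αβ/[(α+β)²(α+β+1)] = 1001.8100/262778.629248 = 0.00381.

0.00381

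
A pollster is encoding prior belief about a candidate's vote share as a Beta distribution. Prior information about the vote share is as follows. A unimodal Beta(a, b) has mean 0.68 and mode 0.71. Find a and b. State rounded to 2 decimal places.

Let s = a+b. Mean gives a = μs = 0.68s; mode gives (a−1)/(s−2) = 0.71.
Substituting: 0.68s − 1 = 0.71(s−2) = 0.71s − 1.42, so -0.03s = -0.42 and s = 14.0000.
Then a = 0.68×14.0000 = 9.52 and b = s−a = 4.48.

a = 9.52, b = 4.48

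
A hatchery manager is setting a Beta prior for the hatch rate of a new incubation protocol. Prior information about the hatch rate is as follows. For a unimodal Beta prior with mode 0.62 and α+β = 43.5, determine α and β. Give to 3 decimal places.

α = 26.730, β = 16.770

Mode = (α−1)/(κ−2) with κ = α+β, so α−1 = 0.62·41.5 = 25.730.
α = 26.730; β = κ − α = 16.770.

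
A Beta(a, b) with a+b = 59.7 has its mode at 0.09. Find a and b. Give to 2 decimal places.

a = 6.19, b = 53.51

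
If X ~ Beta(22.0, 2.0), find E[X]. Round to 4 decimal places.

E[X] = α/(α+β) = 22.0/24.0 = 0.9167.

0.9167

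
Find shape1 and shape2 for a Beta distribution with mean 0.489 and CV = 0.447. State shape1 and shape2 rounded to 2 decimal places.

shape1 = 2.07, shape2 = 2.16

σ = CV·μ = 0.447×0.489 = 0.21858, so σ² = 0.047779.
s+1 = μ(1−μ)/σ² = 0.249879/0.047779 = 5.2299, so s = shape1+shape2 = 4.2299.
shape1 = μs = 2.07, shape2 = (1−μ)s = 2.16.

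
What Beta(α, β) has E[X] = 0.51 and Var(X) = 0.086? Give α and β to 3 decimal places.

By moment matching, α+β = μ(1−μ)/σ² − 1 = (0.51·0.49)/0.086 − 1 = 2.9058 − 1 = 1.9058.
Since α/(α+β) = μ, α = 0.51·1.9058 = 0.972 and β = 0.49·1.9058 = 0.934.

α = 0.972, β = 0.934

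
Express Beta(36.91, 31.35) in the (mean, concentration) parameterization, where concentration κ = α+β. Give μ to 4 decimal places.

κ = α+β = 36.91+31.35 = 68.26; μ = α/κ = 36.91/68.26 = 0.5407.

μ = 0.5407, κ = 68.26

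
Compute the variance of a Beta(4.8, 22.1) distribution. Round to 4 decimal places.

α+β = 26.9 and αβ = 106.08, so Var = αβ/[(α+β)²(α+β+1)] = 106.08/20188.719 = 0.0053.

0.0053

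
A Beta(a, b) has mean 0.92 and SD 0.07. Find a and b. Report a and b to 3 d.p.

a = 12.899, b = 1.122

First σ² = 0.0049. Setting a = μn, b = (1−μ)n with n = a+b,
μ(1−μ)/(n+1) = 0.0049 ⇒ n+1 = 0.0736/0.0049 = 15.0204 ⇒ n = 14.0204.
Hence a = 0.92×14.0204 = 12.899, b = 0.08×14.0204 = 1.122.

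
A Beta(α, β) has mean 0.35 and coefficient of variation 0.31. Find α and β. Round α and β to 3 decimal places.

α = 6.414, β = 11.911

Var = (CV·μ)² = (0.31×0.35)² = 0.011772.
α+β = μ(1−μ)/Var − 1 = 0.2275/0.011772 − 1 = 18.3251.
Thus α = 0.35·18.3251 = 6.414 and β = 0.65·18.3251 = 11.911.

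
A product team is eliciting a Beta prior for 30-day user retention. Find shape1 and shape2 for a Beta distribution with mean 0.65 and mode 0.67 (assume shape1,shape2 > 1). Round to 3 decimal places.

Let s = shape1+shape2. Mean gives shape1 = μs = 0.65s; mode gives (shape1−1)/(s−2) = 0.67.
Substituting: 0.65s − 1 = 0.67(s−2) = 0.67s − 1.34, so -0.02s = -0.34 and s = 17.0000.
Then shape1 = 0.65×17.0000 = 11.050 and shape2 = s−shape1 = 5.950.

shape1 = 11.050, shape2 = 5.950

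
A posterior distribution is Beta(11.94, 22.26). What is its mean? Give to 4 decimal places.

0.3491

The Beta mean is α/(α+β) = 11.94/(11.94+22.26) = 0.3491.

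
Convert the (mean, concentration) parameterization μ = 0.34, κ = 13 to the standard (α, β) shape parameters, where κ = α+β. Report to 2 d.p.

Split κ in proportion μ : (1−μ): α = 0.34·13 = 4.42, β = 13 − 4.42 = 8.58.

α = 4.42, β = 8.58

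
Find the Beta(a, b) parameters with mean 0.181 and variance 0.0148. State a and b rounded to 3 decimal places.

a = 1.632, b = 7.384

Let s = a+b. The Beta variance is μ(1−μ)/(s+1).
So s+1 = μ(1−μ)/σ² = (0.181×0.819)/0.0148 = 0.148239/0.0148 = 10.0161, giving s = 9.0161.
Then a = μs = 0.181×9.0161 = 1.632 and b = (1−μ)s = 0.819×9.0161 = 7.384.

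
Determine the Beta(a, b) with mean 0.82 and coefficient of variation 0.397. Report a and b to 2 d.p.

Var = (CV·μ)² = (0.397×0.82)² = 0.105976.
a+b = μ(1−μ)/Var − 1 = 0.1476/0.105976 − 1 = 0.3928.
Thus a = 0.82·0.3928 = 0.32 and b = 0.18·0.3928 = 0.07.

a = 0.32, b = 0.07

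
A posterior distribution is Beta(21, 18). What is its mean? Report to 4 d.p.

The Beta mean is α/(α+β) = 21/(21+18) = 0.5385.

0.5385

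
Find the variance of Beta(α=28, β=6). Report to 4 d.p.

0.0042

α+β = 34 and αβ = 168, so Var = αβ/[(α+β)²(α+β+1)] = 168/40460 = 0.0042.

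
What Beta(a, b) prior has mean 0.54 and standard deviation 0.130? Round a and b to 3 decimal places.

a = 7.397, b = 6.301

First σ² = 0.016900. Setting a = μn, b = (1−μ)n with n = a+b,
μ(1−μ)/(n+1) = 0.016900 ⇒ n+1 = 0.2484/0.016900 = 14.6982 ⇒ n = 13.6982.
Hence a = 0.54×13.6982 = 7.397, b = 0.46×13.6982 = 6.301.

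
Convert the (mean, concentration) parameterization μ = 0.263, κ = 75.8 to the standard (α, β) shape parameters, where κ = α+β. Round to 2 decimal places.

α = 19.94, β = 55.86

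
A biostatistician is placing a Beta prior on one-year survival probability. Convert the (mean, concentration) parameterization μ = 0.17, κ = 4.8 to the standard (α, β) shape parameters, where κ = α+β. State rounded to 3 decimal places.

α = 0.816, β = 3.984

α = μκ = 0.17×4.8 = 0.816 and β = (1−μ)κ = 0.83×4.8 = 3.984.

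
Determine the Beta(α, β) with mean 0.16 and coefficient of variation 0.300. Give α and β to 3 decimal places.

Var = (CV·μ)² = (0.300×0.16)² = 0.002304.
α+β = μ(1−μ)/Var − 1 = 0.1344/0.002304 − 1 = 57.3333.
Thus α = 0.16·57.3333 = 9.173 and β = 0.84·57.3333 = 48.160.

α = 9.173, β = 48.160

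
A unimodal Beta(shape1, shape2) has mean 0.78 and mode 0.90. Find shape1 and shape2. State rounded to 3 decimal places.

shape1 = 5.200, shape2 = 1.467

Let s = shape1+shape2. Mean gives shape1 = μs = 0.78s; mode gives (shape1−1)/(s−2) = 0.90.
Substituting: 0.78s − 1 = 0.90(s−2) = 0.90s − 1.80, so -0.12s = -0.80 and s = 6.6667.
Then shape1 = 0.78×6.6667 = 5.200 and shape2 = s−shape1 = 1.467.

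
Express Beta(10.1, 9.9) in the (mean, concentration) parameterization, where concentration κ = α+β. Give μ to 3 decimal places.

μ = 0.505, κ = 20.0

κ = α+β = 10.1+9.9 = 20.0; μ = α/κ = 10.1/20.0 = 0.505.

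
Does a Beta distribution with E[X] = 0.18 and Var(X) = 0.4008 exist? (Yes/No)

For any Beta, Var(X) < E[X]·(1−E[X]).
Here μ(1−μ) = 0.18×0.82 = 0.1476, and 0.4008 ≥ 0.1476.

No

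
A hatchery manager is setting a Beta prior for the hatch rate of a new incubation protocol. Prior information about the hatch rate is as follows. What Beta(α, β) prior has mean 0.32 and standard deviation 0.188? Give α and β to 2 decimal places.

σ² = 0.188² = 0.035344.
With s = α+β, Var = μ(1−μ)/(s+1), so s+1 = (0.32×0.68)/0.035344 = 6.1566 and s = 5.1566.
α = μs = 1.65, β = (1−μ)s = 3.51.

α = 1.65, β = 3.51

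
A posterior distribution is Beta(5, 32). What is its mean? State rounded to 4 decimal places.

0.1351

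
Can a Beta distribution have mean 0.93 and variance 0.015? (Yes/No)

For any Beta, Var(X) < E[X]·(1−E[X]).
Here μ(1−μ) = 0.93×0.07 = 0.0651, and 0.015 < 0.0651.

Yes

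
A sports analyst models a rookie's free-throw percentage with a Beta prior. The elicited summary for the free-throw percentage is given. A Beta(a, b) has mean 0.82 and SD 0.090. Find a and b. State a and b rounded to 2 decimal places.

a = 14.12, b = 3.10

σ² = 0.090² = 0.008100.
With s = a+b, Var = μ(1−μ)/(s+1), so s+1 = (0.82×0.18)/0.008100 = 18.2222 and s = 17.2222.
a = μs = 14.12, b = (1−μ)s = 3.10.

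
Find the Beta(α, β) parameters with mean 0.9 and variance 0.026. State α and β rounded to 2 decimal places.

α = 2.22, β = 0.25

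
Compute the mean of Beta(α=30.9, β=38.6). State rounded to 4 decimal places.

E[X] = α/(α+β) = 30.9/69.5 = 0.4446.

0.4446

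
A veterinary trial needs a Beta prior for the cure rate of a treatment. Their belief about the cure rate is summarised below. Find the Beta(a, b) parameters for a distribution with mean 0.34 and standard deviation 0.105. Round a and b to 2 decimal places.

First σ² = 0.011025. Setting a = μn, b = (1−μ)n with n = a+b,
μ(1−μ)/(n+1) = 0.011025 ⇒ n+1 = 0.2244/0.011025 = 20.3537 ⇒ n = 19.3537.
Hence a = 0.34×19.3537 = 6.58, b = 0.66×19.3537 = 12.77.

a = 6.58, b = 12.77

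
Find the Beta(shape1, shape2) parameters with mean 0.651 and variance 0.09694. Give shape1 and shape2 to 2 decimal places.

Write ν = shape1+shape2; then shape1 = μν and Var = μ(1−μ)/(ν+1).
ν = μ(1−μ)/Var − 1 = 0.227199/0.09694 − 1 = 1.3437.
shape1 = 0.651·1.3437 = 0.87, shape2 = 0.349·1.3437 = 0.47.

shape1 = 0.87, shape2 = 0.47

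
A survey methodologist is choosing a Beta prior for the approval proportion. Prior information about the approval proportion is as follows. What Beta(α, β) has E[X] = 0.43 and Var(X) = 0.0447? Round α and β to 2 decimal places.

α = 1.93, β = 2.56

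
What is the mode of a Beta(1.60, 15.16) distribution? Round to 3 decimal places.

0.041

The density x^(α−1)(1−x)^(β−1) is maximised at (α−1)/(α+β−2) = 0.60/14.76 = 0.041.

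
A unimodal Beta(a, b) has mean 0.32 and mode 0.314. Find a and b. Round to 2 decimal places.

Let s = a+b. Mean gives a = μs = 0.32s; mode gives (a−1)/(s−2) = 0.314.
Substituting: 0.32s − 1 = 0.314(s−2) = 0.314s − 0.628, so 0.006s = 0.372 and s = 62.0000.
Then a = 0.32×62.0000 = 19.84 and b = s−a = 42.16.

a = 19.84, b = 42.16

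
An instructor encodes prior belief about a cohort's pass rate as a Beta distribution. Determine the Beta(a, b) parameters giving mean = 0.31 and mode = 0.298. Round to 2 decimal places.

With s = a+b: μ = a/s and mode = (a−1)/(s−2). Eliminating a = μs,
μs − 1 = m(s−2) ⇒ s(μ−m) = 1−2m ⇒ s = 0.404/0.012 = 33.6667.
So a = μs = 10.44, b = (1−μ)s = 23.23.

a = 10.44, b = 23.23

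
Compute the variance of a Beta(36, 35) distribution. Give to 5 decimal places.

0.00347

α+β = 71 and αβ = 1260, so Var = αβ/[(α+β)²(α+β+1)] = 1260/362952 = 0.00347.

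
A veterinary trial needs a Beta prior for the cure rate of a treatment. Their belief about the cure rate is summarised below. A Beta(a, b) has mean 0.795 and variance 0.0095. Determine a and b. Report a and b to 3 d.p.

By moment matching, a+b = μ(1−μ)/σ² − 1 = (0.795·0.205)/0.0095 − 1 = 17.1553 − 1 = 16.1553.
Since a/(a+b) = μ, a = 0.795·16.1553 = 12.843 and b = 0.205·16.1553 = 3.312.

a = 12.843, b = 3.312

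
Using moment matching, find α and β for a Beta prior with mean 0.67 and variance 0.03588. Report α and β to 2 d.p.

By moment matching, α+β = μ(1−μ)/σ² − 1 = (0.67·0.33)/0.03588 − 1 = 6.1622 − 1 = 5.1622.
Since α/(α+β) = μ, α = 0.67·5.1622 = 3.46 and β = 0.33·5.1622 = 1.70.

α = 3.46, β = 1.70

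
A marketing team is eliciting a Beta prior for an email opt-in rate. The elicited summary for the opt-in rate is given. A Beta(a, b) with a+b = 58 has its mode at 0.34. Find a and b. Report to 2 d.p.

a = 20.04, b = 37.96

Since the density peak of Beta(a,b) is at (a−1)/(a+b−2),
a = 1 + 0.34(58−2) = 20.04 and b = 58 − 20.04 = 37.96.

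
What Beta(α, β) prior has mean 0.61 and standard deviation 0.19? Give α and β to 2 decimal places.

First σ² = 0.0361. Setting α = μn, β = (1−μ)n with n = α+β,
μ(1−μ)/(n+1) = 0.0361 ⇒ n+1 = 0.2379/0.0361 = 6.5900 ⇒ n = 5.5900.
Hence α = 0.61×5.5900 = 3.41, β = 0.39×5.5900 = 2.18.

α = 3.41, β = 2.18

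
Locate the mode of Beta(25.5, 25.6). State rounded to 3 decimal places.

The density x^(α−1)(1−x)^(β−1) is maximised at (α−1)/(α+β−2) = 24.5/49.1 = 0.499.

0.499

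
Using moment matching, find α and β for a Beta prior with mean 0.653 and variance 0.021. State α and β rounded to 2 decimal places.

Write ν = α+β; then α = μν and Var = μ(1−μ)/(ν+1).
ν = μ(1−μ)/Var − 1 = 0.226591/0.021 − 1 = 9.7900.
α = 0.653·9.7900 = 6.39, β = 0.347·9.7900 = 3.40.

α = 6.39, β = 3.40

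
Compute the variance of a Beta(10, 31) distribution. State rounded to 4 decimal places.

0.0044

μ = 10/41 = 0.243902; Var = μ(1−μ)/(α+β+1) = 0.1844140/42 = 0.0044.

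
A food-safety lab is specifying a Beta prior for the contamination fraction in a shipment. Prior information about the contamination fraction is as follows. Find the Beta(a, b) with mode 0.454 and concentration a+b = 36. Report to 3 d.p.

For a,b>1 the mode is (a−1)/(a+b−2), so a = mode·(κ−2)+1 = 0.454×34+1 = 16.436.
And b = (1−mode)·(κ−2)+1 = 0.546×34+1 = 19.564.

a = 16.436, b = 19.564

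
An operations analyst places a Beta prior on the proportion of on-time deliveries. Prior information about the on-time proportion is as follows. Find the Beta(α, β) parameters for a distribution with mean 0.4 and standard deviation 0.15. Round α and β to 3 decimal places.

α = 3.867, β = 5.800

σ² = 0.15² = 0.0225.
With s = α+β, Var = μ(1−μ)/(s+1), so s+1 = (0.4×0.6)/0.0225 = 10.6667 and s = 9.6667.
α = μs = 3.867, β = (1−μ)s = 5.800.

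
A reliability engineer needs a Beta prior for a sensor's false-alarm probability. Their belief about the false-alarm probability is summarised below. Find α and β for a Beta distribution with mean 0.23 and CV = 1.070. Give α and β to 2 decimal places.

α = 0.44, β = 1.48

Var = (CV·μ)² = (1.070×0.23)² = 0.060565.
α+β = μ(1−μ)/Var − 1 = 0.1771/0.060565 − 1 = 1.9241.
Thus α = 0.23·1.9241 = 0.44 and β = 0.77·1.9241 = 1.48.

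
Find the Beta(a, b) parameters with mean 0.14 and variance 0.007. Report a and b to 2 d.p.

a = 2.27, b = 13.93

Write ν = a+b; then a = μν and Var = μ(1−μ)/(ν+1).
ν = μ(1−μ)/Var − 1 = 0.1204/0.007 − 1 = 16.2000.
a = 0.14·16.2000 = 2.27, b = 0.86·16.2000 = 13.93.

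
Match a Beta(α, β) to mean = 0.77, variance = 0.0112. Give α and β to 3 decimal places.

α = 11.406, β = 3.407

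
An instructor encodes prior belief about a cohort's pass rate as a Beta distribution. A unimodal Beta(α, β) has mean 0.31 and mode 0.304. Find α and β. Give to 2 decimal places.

α = 20.25, β = 45.08

With s = α+β: μ = α/s and mode = (α−1)/(s−2). Eliminating α = μs,
μs − 1 = m(s−2) ⇒ s(μ−m) = 1−2m ⇒ s = 0.392/0.006 = 65.3333.
So α = μs = 20.25, β = (1−μ)s = 45.08.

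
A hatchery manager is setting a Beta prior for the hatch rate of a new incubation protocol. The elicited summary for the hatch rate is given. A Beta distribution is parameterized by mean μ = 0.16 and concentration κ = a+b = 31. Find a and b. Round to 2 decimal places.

a = μκ = 0.16×31 = 4.96 and b = (1−μ)κ = 0.84×31 = 26.04.

a = 4.96, b = 26.04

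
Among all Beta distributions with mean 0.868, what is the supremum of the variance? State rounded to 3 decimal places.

For fixed mean μ the Beta variance is μ(1−μ)/(α+β+1), increasing as α+β decreases.
Its least upper bound (not attained) is μ(1−μ) = 0.868·0.132 = 0.115.

0.115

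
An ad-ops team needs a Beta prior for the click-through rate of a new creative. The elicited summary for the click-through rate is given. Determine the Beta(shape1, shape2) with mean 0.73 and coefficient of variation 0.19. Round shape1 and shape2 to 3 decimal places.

shape1 = 6.749, shape2 = 2.496

σ = CV·μ = 0.19×0.73 = 0.13870, so σ² = 0.019238.
s+1 = μ(1−μ)/σ² = 0.1971/0.019238 = 10.2455, so s = shape1+shape2 = 9.2455.
shape1 = μs = 6.749, shape2 = (1−μ)s = 2.496.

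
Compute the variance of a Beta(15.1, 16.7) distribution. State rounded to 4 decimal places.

0.0076

α+β = 31.8 and αβ = 252.17, so Var = αβ/[(α+β)²(α+β+1)] = 252.17/33168.672 = 0.0076.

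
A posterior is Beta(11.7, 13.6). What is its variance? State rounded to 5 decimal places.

μ = 11.7/25.3 = 0.462451; Var = μ(1−μ)/(α+β+1) = 0.2485900/26.3 = 0.00945.

0.00945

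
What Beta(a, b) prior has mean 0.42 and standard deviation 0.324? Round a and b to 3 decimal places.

Variance = 0.324² = 0.104976. The moment-matching identity a+b = μ(1−μ)/Var − 1 gives
a+b = 0.2436/0.104976 − 1 = 1.3205, so a = μ·1.3205 = 0.555 and b = (1−μ)·1.3205 = 0.766.

a = 0.555, b = 0.766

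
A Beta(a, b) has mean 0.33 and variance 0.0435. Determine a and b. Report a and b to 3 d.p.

By moment matching, a+b = μ(1−μ)/σ² − 1 = (0.33·0.67)/0.0435 − 1 = 5.0828 − 1 = 4.0828.
Since a/(a+b) = μ, a = 0.33·4.0828 = 1.347 and b = 0.67·4.0828 = 2.735.

a = 1.347, b = 2.735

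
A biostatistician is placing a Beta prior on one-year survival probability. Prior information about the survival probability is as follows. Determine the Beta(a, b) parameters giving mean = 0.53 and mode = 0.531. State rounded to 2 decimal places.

With s = a+b: μ = a/s and mode = (a−1)/(s−2). Eliminating a = μs,
μs − 1 = m(s−2) ⇒ s(μ−m) = 1−2m ⇒ s = -0.062/-0.001 = 62.0000.
So a = μs = 32.86, b = (1−μ)s = 29.14.

a = 32.86, b = 29.14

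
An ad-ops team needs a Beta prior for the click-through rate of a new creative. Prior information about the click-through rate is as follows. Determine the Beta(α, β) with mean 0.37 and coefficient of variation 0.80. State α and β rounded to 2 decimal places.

α = 0.61, β = 1.05

Var = (CV·μ)² = (0.80×0.37)² = 0.087616.
α+β = μ(1−μ)/Var − 1 = 0.2331/0.087616 − 1 = 1.6605.
Thus α = 0.37·1.6605 = 0.61 and β = 0.63·1.6605 = 1.05.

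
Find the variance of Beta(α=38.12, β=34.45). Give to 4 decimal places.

α+β = 72.57 and αβ = 1313.2340, so Var = αβ/[(α+β)²(α+β+1)] = 1313.2340/387449.408493 = 0.0034.

0.0034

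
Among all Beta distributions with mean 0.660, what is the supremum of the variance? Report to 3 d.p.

0.224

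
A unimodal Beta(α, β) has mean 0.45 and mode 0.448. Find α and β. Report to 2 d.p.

α = 23.40, β = 28.60

Let s = α+β. Mean gives α = μs = 0.45s; mode gives (α−1)/(s−2) = 0.448.
Substituting: 0.45s − 1 = 0.448(s−2) = 0.448s − 0.896, so 0.002s = 0.104 and s = 52.0000.
Then α = 0.45×52.0000 = 23.40 and β = s−α = 28.60.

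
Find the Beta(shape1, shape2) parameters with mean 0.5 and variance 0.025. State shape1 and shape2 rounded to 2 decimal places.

Let s = shape1+shape2. The Beta variance is μ(1−μ)/(s+1).
So s+1 = μ(1−μ)/σ² = (0.5×0.5)/0.025 = 0.25/0.025 = 10.0000, giving s = 9.0000.
Then shape1 = μs = 0.5×9.0000 = 4.50 and shape2 = (1−μ)s = 0.5×9.0000 = 4.50.

shape1 = 4.50, shape2 = 4.50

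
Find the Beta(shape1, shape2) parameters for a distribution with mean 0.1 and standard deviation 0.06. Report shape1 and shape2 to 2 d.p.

shape1 = 2.40, shape2 = 21.60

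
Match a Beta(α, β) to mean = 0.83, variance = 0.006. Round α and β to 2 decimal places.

α = 18.69, β = 3.83

Let s = α+β. The Beta variance is μ(1−μ)/(s+1).
So s+1 = μ(1−μ)/σ² = (0.83×0.17)/0.006 = 0.1411/0.006 = 23.5167, giving s = 22.5167.
Then α = μs = 0.83×22.5167 = 18.69 and β = (1−μ)s = 0.17×22.5167 = 3.83.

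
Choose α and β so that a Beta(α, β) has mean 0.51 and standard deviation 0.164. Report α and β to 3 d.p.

α = 4.229, β = 4.063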